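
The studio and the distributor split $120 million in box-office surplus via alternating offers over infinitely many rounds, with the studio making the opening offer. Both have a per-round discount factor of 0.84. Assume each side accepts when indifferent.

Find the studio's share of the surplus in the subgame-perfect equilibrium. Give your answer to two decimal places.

When the studio proposes, the distributor accepts any offer worth at least 0.84 times what the distributor would get by proposing next round; and vice versa.
This gives x = 120 − 0.84y and y = 120 − 0.84x, where x and y are each side's share when it proposes.
Hence (1 − 0.84·0.84)x = 120(1 − 0.84), i.e. 0.2944·x = 19.2.
x ≈ 65.2174; the distributor's share is 120 − x ≈ 54.7826.

65.22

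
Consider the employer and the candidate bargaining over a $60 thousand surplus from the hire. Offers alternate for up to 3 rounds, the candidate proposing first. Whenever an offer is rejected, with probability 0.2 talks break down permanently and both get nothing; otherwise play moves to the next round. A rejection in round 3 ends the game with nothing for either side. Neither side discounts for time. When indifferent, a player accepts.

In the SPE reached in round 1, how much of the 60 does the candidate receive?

Round 3 (the candidate proposes): the employer will accept anything ≥ 0, so the candidate offers 0 and keeps 60.
Round 2 (the employer proposes): rejecting gives the candidate an expected 0.8 × 60 = 48. The employer offers 48 and keeps 60 − 48 = 12.
Round 1 (the candidate proposes): rejecting gives the employer an expected 0.8 × 12 = 9.6. The candidate offers 9.6 and keeps 60 − 9.6 = 50.4.

50.4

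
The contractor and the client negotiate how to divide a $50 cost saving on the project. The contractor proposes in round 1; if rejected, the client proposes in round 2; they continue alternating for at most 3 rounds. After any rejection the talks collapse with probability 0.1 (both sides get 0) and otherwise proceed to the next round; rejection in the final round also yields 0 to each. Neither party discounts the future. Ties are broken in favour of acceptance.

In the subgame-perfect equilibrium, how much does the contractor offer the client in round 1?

4.5

By backward induction:
Round 3 (the contractor proposes): rejection yields 0 for the client; the contractor offers 0 and keeps 50.
Round 2 (the client proposes): rejecting gives the contractor an expected 0.9 × 50 = 45, so the client offers 45, keeping 5.
Round 1 (the contractor proposes): rejecting gives the client an expected 0.9 × 5 = 4.5. The contractor offers 4.5 and keeps 50 − 4.5 = 45.5.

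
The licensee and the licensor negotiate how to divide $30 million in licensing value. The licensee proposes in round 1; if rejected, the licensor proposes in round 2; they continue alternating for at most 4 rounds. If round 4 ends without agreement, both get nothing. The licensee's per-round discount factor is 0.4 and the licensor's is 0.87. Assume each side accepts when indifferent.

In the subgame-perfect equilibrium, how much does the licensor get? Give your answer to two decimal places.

Round 4 (the licensor proposes): rejection yields 0 for the licensee; the licensor offers 0 and keeps 30.
Round 3 (the licensee proposes): the licensor can get 30 next round, worth 0.87 × 30 = 26.1 now, so the licensee offers 26.1, keeping 3.9.
Round 2 (the licensor proposes): the licensee can get 3.9 next round, worth 0.4 × 3.9 = 1.56 now, so the licensor offers 1.56, keeping 28.44.
Round 1 (the licensee proposes): the licensor can get 28.44 next round, worth 0.87 × 28.44 = 24.7428 now, so the licensee offers 24.7428, keeping 5.2572.

24.74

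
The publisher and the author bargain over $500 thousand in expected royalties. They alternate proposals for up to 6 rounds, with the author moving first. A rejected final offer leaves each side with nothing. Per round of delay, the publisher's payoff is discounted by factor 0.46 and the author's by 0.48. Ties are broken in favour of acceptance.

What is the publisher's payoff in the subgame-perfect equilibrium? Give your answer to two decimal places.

Work backward from the last round.
Round 6 (the publisher proposes): the author will accept anything ≥ 0, so the publisher offers 0 and keeps 500.
Round 5 (the author proposes): the publisher can get 500 next round, worth 0.46 × 500 = 230 now; the author offers that and keeps 270.
Round 4 (the publisher proposes): the author can get 270 next round, worth 0.48 × 270 = 129.6 now. The publisher offers 129.6 and keeps 500 − 129.6 = 370.4.
Round 3 (the author proposes): the publisher can get 370.4 next round, worth 0.46 × 370.4 = 170.384 now. The author offers 170.384 and keeps 500 − 170.384 = 329.616.
Round 2 (the publisher proposes): the author can get 329.616 next round, worth 0.48 × 329.616 = 158.21568 now, so the publisher offers 158.21568, keeping 341.78432.
Round 1 (the author proposes): the publisher can get 341.78432 next round, worth 0.46 × 341.78432 = 157.2207872 now. The author offers 157.2207872 and keeps 500 − 157.2207872 = 342.7792128.

157.22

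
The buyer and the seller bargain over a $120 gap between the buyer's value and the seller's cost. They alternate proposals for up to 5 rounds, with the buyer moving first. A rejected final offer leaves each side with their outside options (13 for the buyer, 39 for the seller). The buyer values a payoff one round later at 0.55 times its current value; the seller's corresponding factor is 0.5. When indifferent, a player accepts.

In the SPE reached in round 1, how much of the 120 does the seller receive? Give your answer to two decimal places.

Round 5 (the buyer proposes): the seller gets 39 if talks fail, so the buyer offers 39 and keeps 81.
Round 4 (the seller proposes): the buyer can get 81 next round, worth 0.55 × 81 = 44.55 now; the seller offers that and keeps 75.45.
Round 3 (the buyer proposes): the seller can get 75.45 next round, worth 0.5 × 75.45 = 37.725 now, so the buyer offers 37.725, keeping 82.275.
Round 2 (the seller proposes): the buyer can get 82.275 next round, worth 0.55 × 82.275 = 45.25125 now, so the seller offers 45.25125, keeping 74.74875.
Round 1 (the buyer proposes): the seller can get 74.74875 next round, worth 0.5 × 74.74875 = 37.374375 now, so the buyer offers 37.374375, keeping 82.625625.

37.37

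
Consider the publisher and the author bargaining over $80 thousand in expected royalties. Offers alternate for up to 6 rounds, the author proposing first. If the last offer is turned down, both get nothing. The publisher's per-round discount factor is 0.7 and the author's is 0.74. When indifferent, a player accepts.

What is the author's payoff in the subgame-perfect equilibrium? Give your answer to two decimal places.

Round 6 (the publisher proposes): the author will accept anything ≥ 0, so the publisher offers 0 and keeps 80.
Round 5 (the author proposes): the publisher can get 80 next round, worth 0.7 × 80 = 56 now. The author offers 56 and keeps 80 − 56 = 24.
Round 4 (the publisher proposes): the author can get 24 next round, worth 0.74 × 24 = 17.76 now; the publisher offers that and keeps 62.24.
Round 3 (the author proposes): the publisher can get 62.24 next round, worth 0.7 × 62.24 = 43.568 now, so the author offers 43.568, keeping 36.432.
Round 2 (the publisher proposes): the author can get 36.432 next round, worth 0.74 × 36.432 = 26.95968 now. The publisher offers 26.95968 and keeps 80 − 26.95968 = 53.04032.
Round 1 (the author proposes): the publisher can get 53.04032 next round, worth 0.7 × 53.04032 = 37.128224 now; the author offers that and keeps 42.871776.

42.87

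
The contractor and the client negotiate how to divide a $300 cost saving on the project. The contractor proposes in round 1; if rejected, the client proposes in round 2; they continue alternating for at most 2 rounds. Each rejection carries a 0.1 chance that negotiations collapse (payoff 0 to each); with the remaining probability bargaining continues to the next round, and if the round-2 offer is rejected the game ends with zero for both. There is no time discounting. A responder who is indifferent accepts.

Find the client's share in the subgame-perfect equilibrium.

Round 2 (the client proposes): the contractor will accept anything ≥ 0, so the client offers 0 and keeps 300.
Round 1 (the contractor proposes): rejecting gives the client an expected 0.9 × 300 = 270. The contractor offers 270 and keeps 300 − 270 = 30.

270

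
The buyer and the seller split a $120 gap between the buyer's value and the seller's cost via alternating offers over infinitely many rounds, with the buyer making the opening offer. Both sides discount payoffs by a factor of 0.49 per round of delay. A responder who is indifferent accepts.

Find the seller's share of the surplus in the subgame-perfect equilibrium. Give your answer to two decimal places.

39.46

In a stationary SPE each proposer offers the other exactly their discounted continuation value.
If the buyer keeps x when proposing and the seller keeps y when proposing, then x = 120 − 0.49y and y = 120 − 0.49x.
Solving: x = 120(1 − 0.49) / (1 − 0.49·0.49) = 61.2 / 0.7599 ≈ 80.5369.
The seller gets 120 − 80.5369 ≈ 39.4631.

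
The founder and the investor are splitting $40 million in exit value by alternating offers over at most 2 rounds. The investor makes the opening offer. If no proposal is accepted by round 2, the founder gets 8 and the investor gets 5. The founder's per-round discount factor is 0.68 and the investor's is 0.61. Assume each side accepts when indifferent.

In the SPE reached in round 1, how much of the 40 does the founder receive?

Round 2 (the founder proposes): the investor gets 5 if talks fail, so the founder offers 5 and keeps 35.
Round 1 (the investor proposes): the founder can get 35 next round, worth 0.68 × 35 = 23.8 now, so the investor offers 23.8, keeping 16.2.

23.8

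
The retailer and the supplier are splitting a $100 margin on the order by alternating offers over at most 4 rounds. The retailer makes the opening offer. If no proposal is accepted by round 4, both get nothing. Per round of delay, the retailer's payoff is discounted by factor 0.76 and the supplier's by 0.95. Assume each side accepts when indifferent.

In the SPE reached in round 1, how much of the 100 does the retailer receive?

8.61

Round 4 (the supplier proposes): rejection yields 0 for the retailer; the supplier offers 0 and keeps 100.
Round 3 (the retailer proposes): the supplier can get 100 next round, worth 0.95 × 100 = 95 now, so the retailer offers 95, keeping 5.
Round 2 (the supplier proposes): the retailer can get 5 next round, worth 0.76 × 5 = 3.8 now; the supplier offers that and keeps 96.2.
Round 1 (the retailer proposes): the supplier can get 96.2 next round, worth 0.95 × 96.2 = 91.39 now; the retailer offers that and keeps 8.61.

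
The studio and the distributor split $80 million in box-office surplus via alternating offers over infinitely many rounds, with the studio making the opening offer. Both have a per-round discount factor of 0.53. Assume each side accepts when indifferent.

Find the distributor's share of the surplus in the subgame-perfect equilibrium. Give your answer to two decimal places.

27.71

In a stationary SPE each proposer offers the other exactly their discounted continuation value.
If the studio keeps x when proposing and the distributor keeps y when proposing, then x = 80 − 0.53y and y = 80 − 0.53x.
Solving: x = 80(1 − 0.53) / (1 − 0.53·0.53) = 37.6 / 0.7191 ≈ 52.2876.
The distributor gets 80 − 52.2876 ≈ 27.7124.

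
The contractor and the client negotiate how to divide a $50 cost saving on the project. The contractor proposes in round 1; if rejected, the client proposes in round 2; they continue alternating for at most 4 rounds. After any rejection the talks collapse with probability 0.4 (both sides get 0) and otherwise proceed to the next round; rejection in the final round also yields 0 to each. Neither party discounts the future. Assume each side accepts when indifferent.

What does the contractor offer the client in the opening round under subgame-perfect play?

22.8

Round 4 (the client proposes): rejection yields 0 for the contractor; the client offers 0 and keeps 50.
Round 3 (the contractor proposes): rejecting gives the client an expected 0.6 × 50 = 30; the contractor offers that and keeps 20.
Round 2 (the client proposes): rejecting gives the contractor an expected 0.6 × 20 = 12. The client offers 12 and keeps 50 − 12 = 38.
Round 1 (the contractor proposes): rejecting gives the client an expected 0.6 × 38 = 22.8. The contractor offers 22.8 and keeps 50 − 22.8 = 27.2.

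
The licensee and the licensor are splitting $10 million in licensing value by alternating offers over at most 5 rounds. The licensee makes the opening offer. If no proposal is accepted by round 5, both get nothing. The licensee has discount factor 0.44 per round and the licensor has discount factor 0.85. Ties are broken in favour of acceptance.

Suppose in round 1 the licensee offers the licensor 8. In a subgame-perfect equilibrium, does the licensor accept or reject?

Work out the licensor's continuation value if the offer is rejected.
Round 5 (the licensee proposes): rejection yields 0 for the licensor; the licensee offers 0 and keeps 10.
Round 4 (the licensor proposes): the licensee can get 10 next round, worth 0.44 × 10 = 4.4 now. The licensor offers 4.4 and keeps 10 − 4.4 = 5.6.
Round 3 (the licensee proposes): the licensor can get 5.6 next round, worth 0.85 × 5.6 = 4.76 now. The licensee offers 4.76 and keeps 10 − 4.76 = 5.24.
Round 2 (the licensor proposes): the licensee can get 5.24 next round, worth 0.44 × 5.24 = 2.3056 now; the licensor offers that and keeps 7.6944.
So by rejecting in round 1, the licensor gets 7.6944 next round, worth 0.85 × 7.6944 = 6.54024 now.
Offer 8 ≥ 6.54024, so the licensor accepts.

Accept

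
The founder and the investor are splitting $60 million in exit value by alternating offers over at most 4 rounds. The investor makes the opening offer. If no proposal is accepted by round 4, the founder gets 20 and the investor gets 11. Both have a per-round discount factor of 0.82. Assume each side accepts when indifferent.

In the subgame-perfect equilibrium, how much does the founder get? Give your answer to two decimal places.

35.87

Round 4 (the founder proposes): the investor gets 11 if talks fail, so the founder offers 11 and keeps 49.
Round 3 (the investor proposes): the founder can get 49 next round, worth 0.82 × 49 = 40.18 now. The investor offers 40.18 and keeps 60 − 40.18 = 19.82.
Round 2 (the founder proposes): the investor can get 19.82 next round, worth 0.82 × 19.82 = 16.2524 now; the founder offers that and keeps 43.7476.
Round 1 (the investor proposes): the founder can get 43.7476 next round, worth 0.82 × 43.7476 = 35.873032 now, so the investor offers 35.873032, keeping 24.126968.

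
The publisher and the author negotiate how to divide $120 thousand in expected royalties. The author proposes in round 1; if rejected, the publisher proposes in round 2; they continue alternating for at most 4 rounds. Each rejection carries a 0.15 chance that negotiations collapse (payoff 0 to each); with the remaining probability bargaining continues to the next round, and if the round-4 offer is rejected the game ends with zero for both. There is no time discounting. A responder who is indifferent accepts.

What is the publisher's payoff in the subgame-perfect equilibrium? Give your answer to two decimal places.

89.00

Round 4 (the publisher proposes): the author will accept anything ≥ 0, so the publisher offers 0 and keeps 120.
Round 3 (the author proposes): rejecting gives the publisher an expected 0.85 × 120 = 102, so the author offers 102, keeping 18.
Round 2 (the publisher proposes): rejecting gives the author an expected 0.85 × 18 = 15.3; the publisher offers that and keeps 104.7.
Round 1 (the author proposes): rejecting gives the publisher an expected 0.85 × 104.7 = 88.995; the author offers that and keeps 31.005.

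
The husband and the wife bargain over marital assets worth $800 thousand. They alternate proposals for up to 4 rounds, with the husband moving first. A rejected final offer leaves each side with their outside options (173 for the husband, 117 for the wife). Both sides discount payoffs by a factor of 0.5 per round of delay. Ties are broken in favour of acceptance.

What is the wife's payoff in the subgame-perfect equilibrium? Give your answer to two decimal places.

Round 4 (the wife proposes): the husband gets 173 if talks fail, so the wife offers 173 and keeps 627.
Round 3 (the husband proposes): the wife can get 627 next round, worth 0.5 × 627 = 313.5 now; the husband offers that and keeps 486.5.
Round 2 (the wife proposes): the husband can get 486.5 next round, worth 0.5 × 486.5 = 243.25 now; the wife offers that and keeps 556.75.
Round 1 (the husband proposes): the wife can get 556.75 next round, worth 0.5 × 556.75 = 278.375 now, so the husband offers 278.375, keeping 521.625.

278.38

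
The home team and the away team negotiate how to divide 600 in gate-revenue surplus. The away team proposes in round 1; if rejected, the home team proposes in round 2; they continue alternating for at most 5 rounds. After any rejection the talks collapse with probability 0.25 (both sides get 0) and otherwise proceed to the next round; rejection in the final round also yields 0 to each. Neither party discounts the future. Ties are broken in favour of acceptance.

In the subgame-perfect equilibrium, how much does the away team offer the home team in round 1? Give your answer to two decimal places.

Round 5 (the away team proposes): the home team will accept anything ≥ 0, so the away team offers 0 and keeps 600.
Round 4 (the home team proposes): rejecting gives the away team an expected 0.75 × 600 = 450. The home team offers 450 and keeps 600 − 450 = 150.
Round 3 (the away team proposes): rejecting gives the home team an expected 0.75 × 150 = 112.5. The away team offers 112.5 and keeps 600 − 112.5 = 487.5.
Round 2 (the home team proposes): rejecting gives the away team an expected 0.75 × 487.5 = 365.625; the home team offers that and keeps 234.375.
Round 1 (the away team proposes): rejecting gives the home team an expected 0.75 × 234.375 = 175.78125, so the away team offers 175.78125, keeping 424.21875.

175.78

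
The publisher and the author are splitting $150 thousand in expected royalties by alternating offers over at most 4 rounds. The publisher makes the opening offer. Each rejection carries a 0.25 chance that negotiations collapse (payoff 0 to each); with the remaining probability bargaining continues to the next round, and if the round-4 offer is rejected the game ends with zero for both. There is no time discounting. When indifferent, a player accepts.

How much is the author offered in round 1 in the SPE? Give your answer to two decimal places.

91.41

By backward induction:
Round 4 (the author proposes): the publisher will accept anything ≥ 0, so the author offers 0 and keeps 150.
Round 3 (the publisher proposes): rejecting gives the author an expected 0.75 × 150 = 112.5. The publisher offers 112.5 and keeps 150 − 112.5 = 37.5.
Round 2 (the author proposes): rejecting gives the publisher an expected 0.75 × 37.5 = 28.125, so the author offers 28.125, keeping 121.875.
Round 1 (the publisher proposes): rejecting gives the author an expected 0.75 × 121.875 = 91.40625, so the publisher offers 91.40625, keeping 58.59375.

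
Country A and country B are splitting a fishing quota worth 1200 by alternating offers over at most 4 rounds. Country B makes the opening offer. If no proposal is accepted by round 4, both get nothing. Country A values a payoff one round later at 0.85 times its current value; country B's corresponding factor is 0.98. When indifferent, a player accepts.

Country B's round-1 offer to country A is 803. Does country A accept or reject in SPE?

Work out country A's continuation value if the offer is rejected.
Round 4 (country A proposes): rejection yields 0 for country B; country A offers 0 and keeps 1200.
Round 3 (country B proposes): country A can get 1200 next round, worth 0.85 × 1200 = 1020 now; country B offers that and keeps 180.
Round 2 (country A proposes): country B can get 180 next round, worth 0.98 × 180 = 176.4 now. Country A offers 176.4 and keeps 1200 − 176.4 = 1023.6.
So by rejecting in round 1, country A gets 1023.6 next round, worth 0.85 × 1023.6 = 870.06 now.
Offer 803 < 870.06, so country A rejects.

Reject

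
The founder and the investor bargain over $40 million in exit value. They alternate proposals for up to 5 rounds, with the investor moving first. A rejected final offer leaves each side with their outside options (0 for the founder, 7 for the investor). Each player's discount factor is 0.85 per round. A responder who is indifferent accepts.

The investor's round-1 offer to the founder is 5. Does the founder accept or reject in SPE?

Reject

Work out the founder's continuation value if the offer is rejected.
Round 5 (the investor proposes): rejection yields 0 for the founder; the investor offers 0 and keeps 40.
Round 4 (the founder proposes): the investor can get 40 next round, worth 0.85 × 40 = 34 now; the founder offers that and keeps 6.
Round 3 (the investor proposes): the founder can get 6 next round, worth 0.85 × 6 = 5.1 now; the investor offers that and keeps 34.9.
Round 2 (the founder proposes): the investor can get 34.9 next round, worth 0.85 × 34.9 = 29.665 now; the founder offers that and keeps 10.335.
So by rejecting in round 1, the founder gets 10.335 next round, worth 0.85 × 10.335 = 8.78475 now.
Offer 5 < 8.78475, so the founder rejects.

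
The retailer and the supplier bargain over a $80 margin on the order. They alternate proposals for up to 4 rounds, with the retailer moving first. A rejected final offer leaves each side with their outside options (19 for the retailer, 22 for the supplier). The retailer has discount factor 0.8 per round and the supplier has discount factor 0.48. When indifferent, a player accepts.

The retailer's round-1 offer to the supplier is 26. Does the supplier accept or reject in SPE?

Accept

Round 4 (the supplier proposes): the retailer gets 19 if talks fail, so the supplier offers 19 and keeps 61.
Round 3 (the retailer proposes): the supplier can get 61 next round, worth 0.48 × 61 = 29.28 now; the retailer offers that and keeps 50.72.
Round 2 (the supplier proposes): the retailer can get 50.72 next round, worth 0.8 × 50.72 = 40.576 now. The supplier offers 40.576 and keeps 80 − 40.576 = 39.424.
So by rejecting in round 1, the supplier gets 39.424 next round, worth 0.48 × 39.424 = 18.92352 now.
Offer 26 ≥ 18.92352, so the supplier accepts.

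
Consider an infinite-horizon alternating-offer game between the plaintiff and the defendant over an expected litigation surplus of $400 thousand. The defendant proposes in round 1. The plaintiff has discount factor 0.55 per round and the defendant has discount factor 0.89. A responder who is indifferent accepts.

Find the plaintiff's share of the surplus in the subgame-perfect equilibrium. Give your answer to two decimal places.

47.40

Let x be the defendant's share when the defendant proposes and y be the plaintiff's share when the plaintiff proposes.
The plaintiff accepts iff offered ≥ 0.55·y, so x = 400 − 0.55y. Symmetrically y = 400 − 0.89x.
Substituting: x = 400 − 0.55(400 − 0.89x), giving x(1 − 0.89·0.55) = 400(1 − 0.55).
So x = 400 × 0.45 / 0.5105 ≈ 352.5955, and the plaintiff receives 400 − x ≈ 47.4045.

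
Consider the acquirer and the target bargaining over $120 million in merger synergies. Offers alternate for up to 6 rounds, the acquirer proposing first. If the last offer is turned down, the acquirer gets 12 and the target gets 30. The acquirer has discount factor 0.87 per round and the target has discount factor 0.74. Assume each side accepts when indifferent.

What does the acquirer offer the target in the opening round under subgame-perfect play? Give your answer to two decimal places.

52.10

Round 6 (the target proposes): the acquirer gets 12 if talks fail, so the target offers 12 and keeps 108.
Round 5 (the acquirer proposes): the target can get 108 next round, worth 0.74 × 108 = 79.92 now, so the acquirer offers 79.92, keeping 40.08.
Round 4 (the target proposes): the acquirer can get 40.08 next round, worth 0.87 × 40.08 = 34.8696 now. The target offers 34.8696 and keeps 120 − 34.8696 = 85.1304.
Round 3 (the acquirer proposes): the target can get 85.1304 next round, worth 0.74 × 85.1304 = 62.996496 now. The acquirer offers 62.996496 and keeps 120 − 62.996496 = 57.003504.
Round 2 (the target proposes): the acquirer can get 57.003504 next round, worth 0.87 × 57.003504 = 49.59304848 now. The target offers 49.59304848 and keeps 120 − 49.59304848 = 70.40695152.
Round 1 (the acquirer proposes): the target can get 70.40695152 next round, worth 0.74 × 70.40695152 = 52.1011441248 now. The acquirer offers 52.1011441248 and keeps 120 − 52.1011441248 = 67.8988558752.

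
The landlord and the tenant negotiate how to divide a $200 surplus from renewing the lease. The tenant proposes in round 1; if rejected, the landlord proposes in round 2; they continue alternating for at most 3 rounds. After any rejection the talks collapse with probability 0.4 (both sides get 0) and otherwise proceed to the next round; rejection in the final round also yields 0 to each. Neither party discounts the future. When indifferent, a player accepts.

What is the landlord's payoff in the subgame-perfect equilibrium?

By backward induction:
Round 3 (the tenant proposes): the landlord will accept anything ≥ 0, so the tenant offers 0 and keeps 200.
Round 2 (the landlord proposes): rejecting gives the tenant an expected 0.6 × 200 = 120; the landlord offers that and keeps 80.
Round 1 (the tenant proposes): rejecting gives the landlord an expected 0.6 × 80 = 48. The tenant offers 48 and keeps 200 − 48 = 152.

48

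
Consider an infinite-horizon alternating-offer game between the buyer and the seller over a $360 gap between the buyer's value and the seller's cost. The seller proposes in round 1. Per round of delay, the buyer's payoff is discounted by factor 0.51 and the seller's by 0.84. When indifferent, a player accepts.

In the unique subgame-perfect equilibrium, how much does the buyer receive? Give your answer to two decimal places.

In a stationary SPE each proposer offers the other exactly their discounted continuation value.
If the seller keeps x when proposing and the buyer keeps y when proposing, then x = 360 − 0.51y and y = 360 − 0.84x.
Solving: x = 360(1 − 0.51) / (1 − 0.84·0.51) = 176.4 / 0.5716 ≈ 308.6074.
The buyer gets 360 − 308.6074 ≈ 51.3926.

51.39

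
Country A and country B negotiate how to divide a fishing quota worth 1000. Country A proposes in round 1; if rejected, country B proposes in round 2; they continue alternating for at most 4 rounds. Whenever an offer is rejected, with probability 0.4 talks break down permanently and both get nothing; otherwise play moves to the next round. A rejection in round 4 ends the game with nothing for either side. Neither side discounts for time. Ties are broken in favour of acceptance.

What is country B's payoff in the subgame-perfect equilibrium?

456

By backward induction:
Round 4 (country B proposes): rejection yields 0 for country A; country B offers 0 and keeps 1000.
Round 3 (country A proposes): rejecting gives country B an expected 0.6 × 1000 = 600, so country A offers 600, keeping 400.
Round 2 (country B proposes): rejecting gives country A an expected 0.6 × 400 = 240; country B offers that and keeps 760.
Round 1 (country A proposes): rejecting gives country B an expected 0.6 × 760 = 456; country A offers that and keeps 544.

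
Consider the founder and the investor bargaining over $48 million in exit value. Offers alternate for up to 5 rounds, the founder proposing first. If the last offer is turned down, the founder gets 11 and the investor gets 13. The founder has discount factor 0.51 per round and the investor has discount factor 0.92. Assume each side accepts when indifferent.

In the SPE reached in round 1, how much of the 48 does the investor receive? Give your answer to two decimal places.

Round 5 (the founder proposes): the investor gets 13 if talks fail, so the founder offers 13 and keeps 35.
Round 4 (the investor proposes): the founder can get 35 next round, worth 0.51 × 35 = 17.85 now. The investor offers 17.85 and keeps 48 − 17.85 = 30.15.
Round 3 (the founder proposes): the investor can get 30.15 next round, worth 0.92 × 30.15 = 27.738 now; the founder offers that and keeps 20.262.
Round 2 (the investor proposes): the founder can get 20.262 next round, worth 0.51 × 20.262 = 10.33362 now; the investor offers that and keeps 37.66638.
Round 1 (the founder proposes): the investor can get 37.66638 next round, worth 0.92 × 37.66638 = 34.6530696 now, so the founder offers 34.6530696, keeping 13.3469304.

34.65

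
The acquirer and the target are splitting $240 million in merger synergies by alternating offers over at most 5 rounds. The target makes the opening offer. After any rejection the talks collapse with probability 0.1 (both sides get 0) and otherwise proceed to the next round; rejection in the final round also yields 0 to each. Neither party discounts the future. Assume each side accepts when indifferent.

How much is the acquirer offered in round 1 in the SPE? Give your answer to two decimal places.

By backward induction:
Round 5 (the target proposes): rejection yields 0 for the acquirer; the target offers 0 and keeps 240.
Round 4 (the acquirer proposes): rejecting gives the target an expected 0.9 × 240 = 216. The acquirer offers 216 and keeps 240 − 216 = 24.
Round 3 (the target proposes): rejecting gives the acquirer an expected 0.9 × 24 = 21.6. The target offers 21.6 and keeps 240 − 21.6 = 218.4.
Round 2 (the acquirer proposes): rejecting gives the target an expected 0.9 × 218.4 = 196.56. The acquirer offers 196.56 and keeps 240 − 196.56 = 43.44.
Round 1 (the target proposes): rejecting gives the acquirer an expected 0.9 × 43.44 = 39.096. The target offers 39.096 and keeps 240 − 39.096 = 200.904.

39.10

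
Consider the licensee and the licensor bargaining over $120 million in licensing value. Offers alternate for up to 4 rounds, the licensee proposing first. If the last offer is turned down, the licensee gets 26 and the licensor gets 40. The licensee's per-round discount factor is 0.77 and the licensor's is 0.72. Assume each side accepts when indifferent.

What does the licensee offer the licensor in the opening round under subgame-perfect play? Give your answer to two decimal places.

57.39

Round 4 (the licensor proposes): the licensee gets 26 if talks fail, so the licensor offers 26 and keeps 94.
Round 3 (the licensee proposes): the licensor can get 94 next round, worth 0.72 × 94 = 67.68 now, so the licensee offers 67.68, keeping 52.32.
Round 2 (the licensor proposes): the licensee can get 52.32 next round, worth 0.77 × 52.32 = 40.2864 now; the licensor offers that and keeps 79.7136.
Round 1 (the licensee proposes): the licensor can get 79.7136 next round, worth 0.72 × 79.7136 = 57.393792 now, so the licensee offers 57.393792, keeping 62.606208.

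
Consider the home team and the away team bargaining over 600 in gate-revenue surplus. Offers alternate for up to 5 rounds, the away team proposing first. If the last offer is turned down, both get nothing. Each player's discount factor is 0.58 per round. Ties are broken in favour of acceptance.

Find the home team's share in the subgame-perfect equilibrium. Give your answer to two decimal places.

By backward induction:
Round 5 (the away team proposes): the home team will accept anything ≥ 0, so the away team offers 0 and keeps 600.
Round 4 (the home team proposes): the away team can get 600 next round, worth 0.58 × 600 = 348 now; the home team offers that and keeps 252.
Round 3 (the away team proposes): the home team can get 252 next round, worth 0.58 × 252 = 146.16 now, so the away team offers 146.16, keeping 453.84.
Round 2 (the home team proposes): the away team can get 453.84 next round, worth 0.58 × 453.84 = 263.2272 now; the home team offers that and keeps 336.7728.
Round 1 (the away team proposes): the home team can get 336.7728 next round, worth 0.58 × 336.7728 = 195.328224 now. The away team offers 195.328224 and keeps 600 − 195.328224 = 404.671776.

195.33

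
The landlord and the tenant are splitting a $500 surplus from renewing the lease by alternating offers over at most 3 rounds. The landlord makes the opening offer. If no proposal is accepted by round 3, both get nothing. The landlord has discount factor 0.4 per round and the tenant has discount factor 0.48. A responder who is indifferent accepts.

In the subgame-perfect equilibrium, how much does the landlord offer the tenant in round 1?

144

Round 3 (the landlord proposes): rejection yields 0 for the tenant; the landlord offers 0 and keeps 500.
Round 2 (the tenant proposes): the landlord can get 500 next round, worth 0.4 × 500 = 200 now, so the tenant offers 200, keeping 300.
Round 1 (the landlord proposes): the tenant can get 300 next round, worth 0.48 × 300 = 144 now, so the landlord offers 144, keeping 356.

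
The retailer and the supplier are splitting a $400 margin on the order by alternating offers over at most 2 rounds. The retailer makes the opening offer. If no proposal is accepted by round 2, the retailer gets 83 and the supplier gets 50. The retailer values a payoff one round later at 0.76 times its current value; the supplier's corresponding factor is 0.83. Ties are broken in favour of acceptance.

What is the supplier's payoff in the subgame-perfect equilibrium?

263.11

Round 2 (the supplier proposes): the retailer gets 83 if talks fail, so the supplier offers 83 and keeps 317.
Round 1 (the retailer proposes): the supplier can get 317 next round, worth 0.83 × 317 = 263.11 now; the retailer offers that and keeps 136.89.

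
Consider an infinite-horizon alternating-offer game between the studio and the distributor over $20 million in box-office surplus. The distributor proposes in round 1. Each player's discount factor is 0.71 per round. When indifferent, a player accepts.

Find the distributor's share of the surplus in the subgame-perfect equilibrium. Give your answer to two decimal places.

In a stationary SPE each proposer offers the other exactly their discounted continuation value.
If the distributor keeps x when proposing and the studio keeps y when proposing, then x = 20 − 0.71y and y = 20 − 0.71x.
Solving: x = 20(1 − 0.71) / (1 − 0.71·0.71) = 5.8 / 0.4959 ≈ 11.6959.
The studio gets 20 − 11.6959 ≈ 8.3041.

11.70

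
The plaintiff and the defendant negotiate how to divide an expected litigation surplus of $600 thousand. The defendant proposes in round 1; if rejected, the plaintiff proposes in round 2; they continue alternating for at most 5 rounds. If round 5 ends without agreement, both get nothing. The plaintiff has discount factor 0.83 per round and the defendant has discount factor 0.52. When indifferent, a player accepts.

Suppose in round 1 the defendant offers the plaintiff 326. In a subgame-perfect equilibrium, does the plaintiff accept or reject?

Work out the plaintiff's continuation value if the offer is rejected.
Round 5 (the defendant proposes): the plaintiff will accept anything ≥ 0, so the defendant offers 0 and keeps 600.
Round 4 (the plaintiff proposes): the defendant can get 600 next round, worth 0.52 × 600 = 312 now. The plaintiff offers 312 and keeps 600 − 312 = 288.
Round 3 (the defendant proposes): the plaintiff can get 288 next round, worth 0.83 × 288 = 239.04 now. The defendant offers 239.04 and keeps 600 − 239.04 = 360.96.
Round 2 (the plaintiff proposes): the defendant can get 360.96 next round, worth 0.52 × 360.96 = 187.6992 now, so the plaintiff offers 187.6992, keeping 412.3008.
So by rejecting in round 1, the plaintiff gets 412.3008 next round, worth 0.83 × 412.3008 = 342.209664 now.
Offer 326 < 342.209664, so the plaintiff rejects.

Reject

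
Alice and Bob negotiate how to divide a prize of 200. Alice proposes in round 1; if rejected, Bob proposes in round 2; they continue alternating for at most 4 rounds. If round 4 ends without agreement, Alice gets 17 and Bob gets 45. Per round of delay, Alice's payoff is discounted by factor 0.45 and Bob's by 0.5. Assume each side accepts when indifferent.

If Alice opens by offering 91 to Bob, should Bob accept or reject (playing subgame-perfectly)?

Round 4 (Bob proposes): Alice gets 17 if talks fail, so Bob offers 17 and keeps 183.
Round 3 (Alice proposes): Bob can get 183 next round, worth 0.5 × 183 = 91.5 now; Alice offers that and keeps 108.5.
Round 2 (Bob proposes): Alice can get 108.5 next round, worth 0.45 × 108.5 = 48.825 now. Bob offers 48.825 and keeps 200 − 48.825 = 151.175.
So by rejecting in round 1, Bob gets 151.175 next round, worth 0.5 × 151.175 = 75.5875 now.
Offer 91 ≥ 75.5875, so Bob accepts.

Accept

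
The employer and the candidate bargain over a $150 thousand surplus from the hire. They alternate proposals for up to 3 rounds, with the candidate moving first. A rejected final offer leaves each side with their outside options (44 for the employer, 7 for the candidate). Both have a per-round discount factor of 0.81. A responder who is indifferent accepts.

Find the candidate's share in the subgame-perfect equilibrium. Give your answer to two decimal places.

Round 3 (the candidate proposes): the employer gets 44 if talks fail, so the candidate offers 44 and keeps 106.
Round 2 (the employer proposes): the candidate can get 106 next round, worth 0.81 × 106 = 85.86 now; the employer offers that and keeps 64.14.
Round 1 (the candidate proposes): the employer can get 64.14 next round, worth 0.81 × 64.14 = 51.9534 now; the candidate offers that and keeps 98.0466.

98.05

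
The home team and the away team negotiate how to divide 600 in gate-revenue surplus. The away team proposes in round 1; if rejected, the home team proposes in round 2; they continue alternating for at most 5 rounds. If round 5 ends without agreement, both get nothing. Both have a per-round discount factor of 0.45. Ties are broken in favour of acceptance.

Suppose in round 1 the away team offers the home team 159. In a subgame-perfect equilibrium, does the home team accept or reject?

Reject

Work out the home team's continuation value if the offer is rejected.
Round 5 (the away team proposes): the home team will accept anything ≥ 0, so the away team offers 0 and keeps 600.
Round 4 (the home team proposes): the away team can get 600 next round, worth 0.45 × 600 = 270 now. The home team offers 270 and keeps 600 − 270 = 330.
Round 3 (the away team proposes): the home team can get 330 next round, worth 0.45 × 330 = 148.5 now, so the away team offers 148.5, keeping 451.5.
Round 2 (the home team proposes): the away team can get 451.5 next round, worth 0.45 × 451.5 = 203.175 now. The home team offers 203.175 and keeps 600 − 203.175 = 396.825.
So by rejecting in round 1, the home team gets 396.825 next round, worth 0.45 × 396.825 = 178.57125 now.
Offer 159 < 178.57125, so the home team rejects.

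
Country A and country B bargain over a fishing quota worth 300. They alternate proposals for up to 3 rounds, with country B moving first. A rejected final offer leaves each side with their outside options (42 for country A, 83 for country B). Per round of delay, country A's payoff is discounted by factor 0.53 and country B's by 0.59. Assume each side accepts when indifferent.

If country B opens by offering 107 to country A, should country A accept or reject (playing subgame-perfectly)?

Accept

Work out country A's continuation value if the offer is rejected.
Round 3 (country B proposes): country A gets 42 if talks fail, so country B offers 42 and keeps 258.
Round 2 (country A proposes): country B can get 258 next round, worth 0.59 × 258 = 152.22 now, so country A offers 152.22, keeping 147.78.
So by rejecting in round 1, country A gets 147.78 next round, worth 0.53 × 147.78 = 78.3234 now.
Offer 107 ≥ 78.3234, so country A accepts.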